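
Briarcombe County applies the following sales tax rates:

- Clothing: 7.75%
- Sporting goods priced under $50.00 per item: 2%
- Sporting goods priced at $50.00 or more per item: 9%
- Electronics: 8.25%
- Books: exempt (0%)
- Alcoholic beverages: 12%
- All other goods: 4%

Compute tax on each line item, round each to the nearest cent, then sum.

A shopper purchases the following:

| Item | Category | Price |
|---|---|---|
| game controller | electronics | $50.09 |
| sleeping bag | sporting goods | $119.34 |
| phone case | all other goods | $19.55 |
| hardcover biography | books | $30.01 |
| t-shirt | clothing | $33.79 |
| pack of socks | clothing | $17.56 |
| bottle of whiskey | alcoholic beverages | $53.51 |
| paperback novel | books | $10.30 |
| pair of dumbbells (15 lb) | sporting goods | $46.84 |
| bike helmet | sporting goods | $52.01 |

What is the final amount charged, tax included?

$464.67

Game controller $50.09: electronics → 8.25% → $4.13
Sleeping bag $119.34: sporting goods, $50.00 or more → 9% → $10.74
Phone case $19.55: all other goods → 4% → $0.78
Hardcover biography $30.01: books → 0% → $0.00
T-shirt $33.79: clothing → 7.75% → $2.62
Pack of socks $17.56: clothing → 7.75% → $1.36
Bottle of whiskey $53.51: alcoholic beverages → 12% → $6.42
Paperback novel $10.30: books → 0% → $0.00
Pair of dumbbells (15 lb) $46.84: sporting goods, under $50.00 → 2% → $0.94
Bike helmet $52.01: sporting goods, $50.00 or more → 9% → $4.68
Subtotal = $433.00; tax = $31.67; total due = $464.67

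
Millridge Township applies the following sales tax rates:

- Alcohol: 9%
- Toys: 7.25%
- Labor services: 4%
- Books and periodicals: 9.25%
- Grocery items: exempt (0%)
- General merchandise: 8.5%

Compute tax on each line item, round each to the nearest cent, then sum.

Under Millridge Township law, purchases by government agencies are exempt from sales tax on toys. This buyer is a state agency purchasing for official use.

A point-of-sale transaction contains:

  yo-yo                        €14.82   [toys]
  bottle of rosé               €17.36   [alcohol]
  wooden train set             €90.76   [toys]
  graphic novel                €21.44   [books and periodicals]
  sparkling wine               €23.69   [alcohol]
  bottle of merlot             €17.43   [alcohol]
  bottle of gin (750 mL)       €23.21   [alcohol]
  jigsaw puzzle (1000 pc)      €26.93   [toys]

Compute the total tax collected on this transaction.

€9.33

Yo-yo €14.82: toys, buyer-exempt → 0% → €0.00
Bottle of rosé €17.36: alcohol → 9% → €1.56
Wooden train set €90.76: toys, buyer-exempt → 0% → €0.00
Graphic novel €21.44: books and periodicals → 9.25% → €1.98
Sparkling wine €23.69: alcohol → 9% → €2.13
Bottle of merlot €17.43: alcohol → 9% → €1.57
Bottle of gin (750 mL) €23.21: alcohol → 9% → €2.09
Jigsaw puzzle (1000 pc) €26.93: toys, buyer-exempt → 0% → €0.00
Total tax = €1.56 + €1.98 + €2.13 + €1.57 + €2.09 = €9.33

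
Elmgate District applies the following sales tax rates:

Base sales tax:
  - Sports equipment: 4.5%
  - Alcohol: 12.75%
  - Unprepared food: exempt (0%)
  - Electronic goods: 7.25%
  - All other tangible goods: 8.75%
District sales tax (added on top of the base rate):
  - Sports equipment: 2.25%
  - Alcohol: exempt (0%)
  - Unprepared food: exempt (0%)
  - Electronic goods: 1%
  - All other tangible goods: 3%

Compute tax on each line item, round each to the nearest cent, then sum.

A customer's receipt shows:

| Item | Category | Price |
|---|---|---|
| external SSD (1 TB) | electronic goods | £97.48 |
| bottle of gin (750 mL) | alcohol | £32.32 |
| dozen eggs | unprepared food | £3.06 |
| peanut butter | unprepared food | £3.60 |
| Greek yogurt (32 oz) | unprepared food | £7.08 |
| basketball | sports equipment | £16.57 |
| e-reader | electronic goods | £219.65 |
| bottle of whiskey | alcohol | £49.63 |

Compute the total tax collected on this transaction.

External SSD (1 TB) £97.48: electronic goods → 7.25% + 1% district = 8.25% → £8.04
Bottle of gin (750 mL) £32.32: alcohol → 12.75% + 0% district = 12.75% → £4.12
Dozen eggs £3.06: unprepared food → 0% + 0% district = 0% → £0.00
Peanut butter £3.60: unprepared food → 0% + 0% district = 0% → £0.00
Greek yogurt (32 oz) £7.08: unprepared food → 0% + 0% district = 0% → £0.00
Basketball £16.57: sports equipment → 4.5% + 2.25% district = 6.75% → £1.12
E-reader £219.65: electronic goods → 7.25% + 1% district = 8.25% → £18.12
Bottle of whiskey £49.63: alcohol → 12.75% + 0% district = 12.75% → £6.33
Total tax = £8.04 + £4.12 + £1.12 + £18.12 + £6.33 = £37.73

£37.73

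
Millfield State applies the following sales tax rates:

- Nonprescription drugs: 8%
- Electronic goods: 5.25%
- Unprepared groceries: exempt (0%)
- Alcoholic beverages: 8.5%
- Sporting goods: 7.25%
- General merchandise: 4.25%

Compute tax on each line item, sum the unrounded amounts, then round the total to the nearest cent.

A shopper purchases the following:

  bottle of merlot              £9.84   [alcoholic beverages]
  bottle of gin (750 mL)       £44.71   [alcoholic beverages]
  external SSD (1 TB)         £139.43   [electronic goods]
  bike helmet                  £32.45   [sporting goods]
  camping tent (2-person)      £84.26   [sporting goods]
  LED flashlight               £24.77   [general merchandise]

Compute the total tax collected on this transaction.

Bottle of merlot £9.84: alcoholic beverages → 8.5% → £0.8364
Bottle of gin (750 mL) £44.71: alcoholic beverages → 8.5% → £3.80035
External SSD (1 TB) £139.43: electronic goods → 5.25% → £7.320075
Bike helmet £32.45: sporting goods → 7.25% → £2.352625
Camping tent (2-person) £84.26: sporting goods → 7.25% → £6.10885
LED flashlight £24.77: general merchandise → 4.25% → £1.052725
Unrounded tax sum = £21.471025 → £21.47

£21.47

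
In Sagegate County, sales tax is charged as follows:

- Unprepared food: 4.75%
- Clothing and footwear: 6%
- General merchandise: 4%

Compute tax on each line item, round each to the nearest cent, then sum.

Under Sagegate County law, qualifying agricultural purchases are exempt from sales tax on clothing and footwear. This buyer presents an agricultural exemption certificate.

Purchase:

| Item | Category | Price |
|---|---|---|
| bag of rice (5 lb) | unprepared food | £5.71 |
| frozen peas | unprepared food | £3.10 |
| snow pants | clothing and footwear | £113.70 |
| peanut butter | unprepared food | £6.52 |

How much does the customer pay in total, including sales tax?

£129.76

Bag of rice (5 lb) £5.71: unprepared food → 4.75% → £0.27
Frozen peas £3.10: unprepared food → 4.75% → £0.15
Snow pants £113.70: clothing and footwear, buyer-exempt → 0% → £0.00
Peanut butter £6.52: unprepared food → 4.75% → £0.31
Subtotal = £129.03; tax = £0.73; total due = £129.76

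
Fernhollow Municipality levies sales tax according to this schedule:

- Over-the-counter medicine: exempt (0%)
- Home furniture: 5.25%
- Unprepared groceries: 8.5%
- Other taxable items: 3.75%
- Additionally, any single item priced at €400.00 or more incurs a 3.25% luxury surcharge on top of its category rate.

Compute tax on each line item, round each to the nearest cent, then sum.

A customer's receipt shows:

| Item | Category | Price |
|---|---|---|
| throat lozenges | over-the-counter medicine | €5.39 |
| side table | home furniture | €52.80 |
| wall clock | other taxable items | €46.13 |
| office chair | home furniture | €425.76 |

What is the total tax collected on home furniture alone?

Side table €52.80: home furniture → 5.25% → €2.77
Office chair €425.76: home furniture → 5.25% + 3.25% surcharge = 8.5% → €36.19
Tax on home furniture = €2.77 + €36.19 = €38.96

€38.96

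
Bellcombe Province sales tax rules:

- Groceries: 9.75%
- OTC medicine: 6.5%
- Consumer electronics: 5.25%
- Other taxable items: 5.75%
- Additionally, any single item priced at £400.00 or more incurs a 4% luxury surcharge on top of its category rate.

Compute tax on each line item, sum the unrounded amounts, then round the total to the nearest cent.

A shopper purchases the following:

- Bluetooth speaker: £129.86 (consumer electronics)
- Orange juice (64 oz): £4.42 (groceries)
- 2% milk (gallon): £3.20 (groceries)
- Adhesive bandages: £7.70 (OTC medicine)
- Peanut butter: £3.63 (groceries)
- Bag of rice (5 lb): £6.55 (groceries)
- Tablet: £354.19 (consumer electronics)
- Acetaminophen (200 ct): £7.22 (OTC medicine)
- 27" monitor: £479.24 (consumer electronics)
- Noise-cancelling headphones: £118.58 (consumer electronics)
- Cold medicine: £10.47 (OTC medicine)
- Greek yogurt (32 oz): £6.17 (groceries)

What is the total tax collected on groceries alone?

£2.34

Orange juice (64 oz) £4.42: groceries → 9.75% → £0.43095
2% milk (gallon) £3.20: groceries → 9.75% → £0.312
Peanut butter £3.63: groceries → 9.75% → £0.353925
Bag of rice (5 lb) £6.55: groceries → 9.75% → £0.638625
Greek yogurt (32 oz) £6.17: groceries → 9.75% → £0.601575
Tax on groceries: unrounded sum = £2.337075 → £2.34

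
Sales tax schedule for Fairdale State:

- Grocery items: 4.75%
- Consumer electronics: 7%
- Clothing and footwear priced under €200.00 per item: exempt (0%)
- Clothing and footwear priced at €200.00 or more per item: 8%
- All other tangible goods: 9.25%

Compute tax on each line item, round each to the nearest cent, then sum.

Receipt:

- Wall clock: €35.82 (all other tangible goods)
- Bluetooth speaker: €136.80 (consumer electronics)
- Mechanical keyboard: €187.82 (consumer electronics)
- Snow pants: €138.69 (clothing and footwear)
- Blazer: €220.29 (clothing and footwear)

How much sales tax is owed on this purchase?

€43.66

Wall clock €35.82: all other tangible goods → 9.25% → €3.31
Bluetooth speaker €136.80: consumer electronics → 7% → €9.58
Mechanical keyboard €187.82: consumer electronics → 7% → €13.15
Snow pants €138.69: clothing and footwear, under €200.00 → 0% → €0.00
Blazer €220.29: clothing and footwear, €200.00 or more → 8% → €17.62
Total tax = €3.31 + €9.58 + €13.15 + €17.62 = €43.66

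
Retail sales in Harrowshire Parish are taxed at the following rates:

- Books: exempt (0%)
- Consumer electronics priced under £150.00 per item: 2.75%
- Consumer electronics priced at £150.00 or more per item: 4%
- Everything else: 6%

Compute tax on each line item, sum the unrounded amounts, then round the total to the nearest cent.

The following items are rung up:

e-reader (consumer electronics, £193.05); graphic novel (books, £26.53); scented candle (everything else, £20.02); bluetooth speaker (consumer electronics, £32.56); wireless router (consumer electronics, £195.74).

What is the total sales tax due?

E-reader £193.05: consumer electronics, £150.00 or more → 4% → £7.722
Graphic novel £26.53: books → 0% → £0.00
Scented candle £20.02: everything else → 6% → £1.2012
Bluetooth speaker £32.56: consumer electronics, under £150.00 → 2.75% → £0.8954
Wireless router £195.74: consumer electronics, £150.00 or more → 4% → £7.8296
Unrounded tax sum = £17.6482 → £17.65

£17.65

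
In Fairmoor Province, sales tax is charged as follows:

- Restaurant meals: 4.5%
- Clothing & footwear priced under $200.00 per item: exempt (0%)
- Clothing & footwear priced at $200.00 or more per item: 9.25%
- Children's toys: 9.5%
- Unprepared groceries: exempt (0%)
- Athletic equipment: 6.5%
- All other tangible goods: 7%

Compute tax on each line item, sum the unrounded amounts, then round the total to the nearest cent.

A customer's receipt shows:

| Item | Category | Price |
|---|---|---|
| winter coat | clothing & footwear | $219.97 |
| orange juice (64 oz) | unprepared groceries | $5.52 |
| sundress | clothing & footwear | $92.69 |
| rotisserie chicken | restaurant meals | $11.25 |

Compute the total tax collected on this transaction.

$20.85

Winter coat $219.97: clothing & footwear, $200.00 or more → 9.25% → $20.347225
Orange juice (64 oz) $5.52: unprepared groceries → 0% → $0.00
Sundress $92.69: clothing & footwear, under $200.00 → 0% → $0.00
Rotisserie chicken $11.25: restaurant meals → 4.5% → $0.50625
Unrounded tax sum = $20.853475 → $20.85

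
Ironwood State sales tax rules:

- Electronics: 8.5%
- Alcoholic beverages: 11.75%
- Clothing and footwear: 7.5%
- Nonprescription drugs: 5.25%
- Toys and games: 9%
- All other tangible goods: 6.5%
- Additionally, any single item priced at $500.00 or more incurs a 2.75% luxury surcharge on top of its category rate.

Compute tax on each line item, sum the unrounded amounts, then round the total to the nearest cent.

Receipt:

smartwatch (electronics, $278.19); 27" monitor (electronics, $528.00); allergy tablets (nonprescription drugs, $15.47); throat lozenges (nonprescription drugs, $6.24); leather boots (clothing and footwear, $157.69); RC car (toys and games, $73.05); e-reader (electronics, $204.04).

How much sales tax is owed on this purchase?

Smartwatch $278.19: electronics → 8.5% → $23.64615
27" monitor $528.00: electronics → 8.5% + 2.75% surcharge = 11.25% → $59.40
Allergy tablets $15.47: nonprescription drugs → 5.25% → $0.812175
Throat lozenges $6.24: nonprescription drugs → 5.25% → $0.3276
Leather boots $157.69: clothing and footwear → 7.5% → $11.82675
RC car $73.05: toys and games → 9% → $6.5745
E-reader $204.04: electronics → 8.5% → $17.3434
Unrounded tax sum = $119.930575 → $119.93

$119.93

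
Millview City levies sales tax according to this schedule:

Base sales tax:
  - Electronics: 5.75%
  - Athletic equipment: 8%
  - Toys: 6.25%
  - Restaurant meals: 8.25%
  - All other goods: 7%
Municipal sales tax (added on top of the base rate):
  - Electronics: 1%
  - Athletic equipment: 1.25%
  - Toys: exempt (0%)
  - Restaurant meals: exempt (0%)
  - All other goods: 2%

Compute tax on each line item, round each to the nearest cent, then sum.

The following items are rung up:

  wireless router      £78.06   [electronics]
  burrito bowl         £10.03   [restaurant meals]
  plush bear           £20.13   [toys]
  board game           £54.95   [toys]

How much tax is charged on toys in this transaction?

£4.69

Plush bear £20.13: toys → 6.25% + 0% municipal = 6.25% → £1.26
Board game £54.95: toys → 6.25% + 0% municipal = 6.25% → £3.43
Tax on toys = £1.26 + £3.43 = £4.69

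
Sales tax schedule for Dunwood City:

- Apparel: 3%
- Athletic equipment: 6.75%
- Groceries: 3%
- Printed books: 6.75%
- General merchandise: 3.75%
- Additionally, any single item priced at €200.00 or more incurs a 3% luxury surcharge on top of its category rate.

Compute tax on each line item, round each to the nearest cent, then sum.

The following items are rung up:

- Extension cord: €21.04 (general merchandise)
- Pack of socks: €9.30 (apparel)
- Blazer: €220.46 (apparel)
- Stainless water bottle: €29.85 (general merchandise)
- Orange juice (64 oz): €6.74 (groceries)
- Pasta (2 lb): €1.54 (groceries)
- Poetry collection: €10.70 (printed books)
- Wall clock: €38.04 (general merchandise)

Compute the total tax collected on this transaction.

Extension cord €21.04: general merchandise → 3.75% → €0.79
Pack of socks €9.30: apparel → 3% → €0.28
Blazer €220.46: apparel → 3% + 3% surcharge = 6% → €13.23
Stainless water bottle €29.85: general merchandise → 3.75% → €1.12
Orange juice (64 oz) €6.74: groceries → 3% → €0.20
Pasta (2 lb) €1.54: groceries → 3% → €0.05
Poetry collection €10.70: printed books → 6.75% → €0.72
Wall clock €38.04: general merchandise → 3.75% → €1.43
Total tax = €0.79 + €0.28 + €13.23 + €1.12 + €0.20 + €0.05 + €0.72 + €1.43 = €17.82

€17.82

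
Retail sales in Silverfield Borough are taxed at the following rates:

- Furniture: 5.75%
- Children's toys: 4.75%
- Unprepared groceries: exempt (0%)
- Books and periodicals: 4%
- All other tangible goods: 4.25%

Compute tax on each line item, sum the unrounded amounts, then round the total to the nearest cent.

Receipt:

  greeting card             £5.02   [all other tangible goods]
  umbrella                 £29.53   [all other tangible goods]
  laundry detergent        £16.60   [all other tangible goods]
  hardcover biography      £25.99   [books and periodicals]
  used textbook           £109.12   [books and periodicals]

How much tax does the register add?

£7.58

Greeting card £5.02: all other tangible goods → 4.25% → £0.21335
Umbrella £29.53: all other tangible goods → 4.25% → £1.255025
Laundry detergent £16.60: all other tangible goods → 4.25% → £0.7055
Hardcover biography £25.99: books and periodicals → 4% → £1.0396
Used textbook £109.12: books and periodicals → 4% → £4.3648
Unrounded tax sum = £7.578275 → £7.58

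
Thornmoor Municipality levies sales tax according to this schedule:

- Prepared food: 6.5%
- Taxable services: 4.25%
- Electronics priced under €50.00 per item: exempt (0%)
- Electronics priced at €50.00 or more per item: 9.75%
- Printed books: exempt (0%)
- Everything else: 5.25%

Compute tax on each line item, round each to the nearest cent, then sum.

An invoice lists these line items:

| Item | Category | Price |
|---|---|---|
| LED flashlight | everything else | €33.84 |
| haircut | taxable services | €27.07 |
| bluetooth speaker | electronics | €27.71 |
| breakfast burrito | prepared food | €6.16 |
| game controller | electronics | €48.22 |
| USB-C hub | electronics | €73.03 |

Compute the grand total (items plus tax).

€226.48

LED flashlight €33.84: everything else → 5.25% → €1.78
Haircut €27.07: taxable services → 4.25% → €1.15
Bluetooth speaker €27.71: electronics, under €50.00 → 0% → €0.00
Breakfast burrito €6.16: prepared food → 6.5% → €0.40
Game controller €48.22: electronics, under €50.00 → 0% → €0.00
USB-C hub €73.03: electronics, €50.00 or more → 9.75% → €7.12
Subtotal = €216.03; tax = €10.45; total due = €226.48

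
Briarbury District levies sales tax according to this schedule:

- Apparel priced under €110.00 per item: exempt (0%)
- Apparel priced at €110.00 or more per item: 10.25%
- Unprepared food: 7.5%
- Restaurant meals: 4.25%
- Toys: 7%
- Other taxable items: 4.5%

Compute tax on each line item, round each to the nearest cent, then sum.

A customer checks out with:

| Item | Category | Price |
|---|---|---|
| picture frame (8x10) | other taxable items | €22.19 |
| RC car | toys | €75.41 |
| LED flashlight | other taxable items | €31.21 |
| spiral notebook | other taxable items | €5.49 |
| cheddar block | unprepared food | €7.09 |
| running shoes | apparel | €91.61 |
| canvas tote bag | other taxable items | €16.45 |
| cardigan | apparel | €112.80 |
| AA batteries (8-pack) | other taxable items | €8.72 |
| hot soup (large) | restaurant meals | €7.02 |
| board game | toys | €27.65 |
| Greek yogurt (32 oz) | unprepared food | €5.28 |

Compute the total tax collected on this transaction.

€23.79

Picture frame (8x10) €22.19: other taxable items → 4.5% → €1.00
RC car €75.41: toys → 7% → €5.28
LED flashlight €31.21: other taxable items → 4.5% → €1.40
Spiral notebook €5.49: other taxable items → 4.5% → €0.25
Cheddar block €7.09: unprepared food → 7.5% → €0.53
Running shoes €91.61: apparel, under €110.00 → 0% → €0.00
Canvas tote bag €16.45: other taxable items → 4.5% → €0.74
Cardigan €112.80: apparel, €110.00 or more → 10.25% → €11.56
AA batteries (8-pack) €8.72: other taxable items → 4.5% → €0.39
Hot soup (large) €7.02: restaurant meals → 4.25% → €0.30
Board game €27.65: toys → 7% → €1.94
Greek yogurt (32 oz) €5.28: unprepared food → 7.5% → €0.40
Total tax = €1.00 + €5.28 + €1.40 + €0.25 + €0.53 + €0.74 + €11.56 + €0.39 + €0.30 + €1.94 + €0.40 = €23.79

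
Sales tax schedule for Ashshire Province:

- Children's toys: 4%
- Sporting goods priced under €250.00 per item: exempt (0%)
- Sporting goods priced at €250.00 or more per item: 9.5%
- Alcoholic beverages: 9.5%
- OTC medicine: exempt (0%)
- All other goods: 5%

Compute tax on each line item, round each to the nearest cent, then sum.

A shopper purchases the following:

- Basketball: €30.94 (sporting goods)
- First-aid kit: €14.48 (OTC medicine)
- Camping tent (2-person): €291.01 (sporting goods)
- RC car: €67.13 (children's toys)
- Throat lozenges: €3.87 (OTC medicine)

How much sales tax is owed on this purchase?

Basketball €30.94: sporting goods, under €250.00 → 0% → €0.00
First-aid kit €14.48: OTC medicine → 0% → €0.00
Camping tent (2-person) €291.01: sporting goods, €250.00 or more → 9.5% → €27.65
RC car €67.13: children's toys → 4% → €2.69
Throat lozenges €3.87: OTC medicine → 0% → €0.00
Total tax = €27.65 + €2.69 = €30.34

€30.34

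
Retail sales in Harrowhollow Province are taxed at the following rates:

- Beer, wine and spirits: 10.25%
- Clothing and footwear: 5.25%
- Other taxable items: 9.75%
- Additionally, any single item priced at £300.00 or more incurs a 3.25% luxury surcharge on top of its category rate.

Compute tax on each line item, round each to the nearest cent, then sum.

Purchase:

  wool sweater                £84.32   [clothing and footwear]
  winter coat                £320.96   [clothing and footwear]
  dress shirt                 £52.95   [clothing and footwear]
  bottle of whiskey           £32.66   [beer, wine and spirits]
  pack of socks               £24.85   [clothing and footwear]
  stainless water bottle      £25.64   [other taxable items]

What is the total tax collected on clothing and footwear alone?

£35.79

Wool sweater £84.32: clothing and footwear → 5.25% → £4.43
Winter coat £320.96: clothing and footwear → 5.25% + 3.25% surcharge = 8.5% → £27.28
Dress shirt £52.95: clothing and footwear → 5.25% → £2.78
Pack of socks £24.85: clothing and footwear → 5.25% → £1.30
Tax on clothing and footwear = £4.43 + £27.28 + £2.78 + £1.30 = £35.79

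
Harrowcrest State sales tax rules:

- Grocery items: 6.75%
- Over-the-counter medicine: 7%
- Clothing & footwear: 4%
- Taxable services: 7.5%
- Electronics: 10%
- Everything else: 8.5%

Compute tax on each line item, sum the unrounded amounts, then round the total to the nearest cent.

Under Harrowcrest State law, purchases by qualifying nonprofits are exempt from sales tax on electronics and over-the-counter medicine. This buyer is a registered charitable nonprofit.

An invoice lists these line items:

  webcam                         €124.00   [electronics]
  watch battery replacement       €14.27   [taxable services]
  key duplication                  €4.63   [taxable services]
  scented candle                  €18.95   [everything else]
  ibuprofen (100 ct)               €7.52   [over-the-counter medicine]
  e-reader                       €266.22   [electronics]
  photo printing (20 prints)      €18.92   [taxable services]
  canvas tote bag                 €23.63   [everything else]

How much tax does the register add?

Webcam €124.00: electronics, buyer-exempt → 0% → €0.00
Watch battery replacement €14.27: taxable services → 7.5% → €1.07025
Key duplication €4.63: taxable services → 7.5% → €0.34725
Scented candle €18.95: everything else → 8.5% → €1.61075
Ibuprofen (100 ct) €7.52: over-the-counter medicine, buyer-exempt → 0% → €0.00
E-reader €266.22: electronics, buyer-exempt → 0% → €0.00
Photo printing (20 prints) €18.92: taxable services → 7.5% → €1.419
Canvas tote bag €23.63: everything else → 8.5% → €2.00855
Unrounded tax sum = €6.4558 → €6.46

€6.46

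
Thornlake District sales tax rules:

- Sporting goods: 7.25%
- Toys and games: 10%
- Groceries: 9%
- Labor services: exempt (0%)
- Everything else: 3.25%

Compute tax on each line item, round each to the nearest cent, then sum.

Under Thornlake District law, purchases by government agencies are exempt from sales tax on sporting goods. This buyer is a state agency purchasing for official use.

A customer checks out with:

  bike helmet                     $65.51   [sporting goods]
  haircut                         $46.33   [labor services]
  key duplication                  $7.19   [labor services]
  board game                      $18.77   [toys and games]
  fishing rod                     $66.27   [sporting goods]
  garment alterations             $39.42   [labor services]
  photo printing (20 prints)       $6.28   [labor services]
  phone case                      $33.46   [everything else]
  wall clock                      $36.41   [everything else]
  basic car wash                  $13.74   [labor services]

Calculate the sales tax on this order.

$4.15

Bike helmet $65.51: sporting goods, buyer-exempt → 0% → $0.00
Haircut $46.33: labor services → 0% → $0.00
Key duplication $7.19: labor services → 0% → $0.00
Board game $18.77: toys and games → 10% → $1.88
Fishing rod $66.27: sporting goods, buyer-exempt → 0% → $0.00
Garment alterations $39.42: labor services → 0% → $0.00
Photo printing (20 prints) $6.28: labor services → 0% → $0.00
Phone case $33.46: everything else → 3.25% → $1.09
Wall clock $36.41: everything else → 3.25% → $1.18
Basic car wash $13.74: labor services → 0% → $0.00
Total tax = $1.88 + $1.09 + $1.18 = $4.15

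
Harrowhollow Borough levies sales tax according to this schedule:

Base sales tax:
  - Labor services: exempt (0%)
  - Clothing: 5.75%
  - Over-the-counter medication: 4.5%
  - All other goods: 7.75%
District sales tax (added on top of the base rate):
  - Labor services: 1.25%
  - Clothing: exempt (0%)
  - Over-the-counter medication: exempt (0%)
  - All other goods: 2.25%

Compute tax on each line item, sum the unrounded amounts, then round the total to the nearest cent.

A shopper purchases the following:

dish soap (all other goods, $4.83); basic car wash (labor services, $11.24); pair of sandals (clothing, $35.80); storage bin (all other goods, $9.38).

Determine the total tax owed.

Dish soap $4.83: all other goods → 7.75% + 2.25% district = 10% → $0.483
Basic car wash $11.24: labor services → 0% + 1.25% district = 1.25% → $0.1405
Pair of sandals $35.80: clothing → 5.75% + 0% district = 5.75% → $2.0585
Storage bin $9.38: all other goods → 7.75% + 2.25% district = 10% → $0.938
Unrounded tax sum = $3.62 → $3.62

$3.62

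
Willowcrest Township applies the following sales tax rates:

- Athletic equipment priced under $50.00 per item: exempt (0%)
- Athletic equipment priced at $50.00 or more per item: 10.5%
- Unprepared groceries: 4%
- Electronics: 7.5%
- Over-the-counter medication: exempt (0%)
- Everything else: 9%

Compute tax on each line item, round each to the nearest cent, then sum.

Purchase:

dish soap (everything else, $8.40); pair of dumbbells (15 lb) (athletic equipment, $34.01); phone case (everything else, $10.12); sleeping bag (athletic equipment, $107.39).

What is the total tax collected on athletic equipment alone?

$11.28

Pair of dumbbells (15 lb) $34.01: athletic equipment, under $50.00 → 0% → $0.00
Sleeping bag $107.39: athletic equipment, $50.00 or more → 10.5% → $11.28
Tax on athletic equipment = $0.00 + $11.28 = $11.28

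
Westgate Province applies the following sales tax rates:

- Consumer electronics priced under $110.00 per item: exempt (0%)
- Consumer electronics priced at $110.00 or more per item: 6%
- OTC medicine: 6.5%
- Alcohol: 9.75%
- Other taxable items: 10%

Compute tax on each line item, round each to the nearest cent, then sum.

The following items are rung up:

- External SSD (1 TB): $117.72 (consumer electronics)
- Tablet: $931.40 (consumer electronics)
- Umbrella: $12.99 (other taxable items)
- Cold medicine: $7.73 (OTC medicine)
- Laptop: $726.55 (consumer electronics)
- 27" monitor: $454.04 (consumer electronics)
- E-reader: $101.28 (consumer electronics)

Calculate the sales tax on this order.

$135.57

External SSD (1 TB) $117.72: consumer electronics, $110.00 or more → 6% → $7.06
Tablet $931.40: consumer electronics, $110.00 or more → 6% → $55.88
Umbrella $12.99: other taxable items → 10% → $1.30
Cold medicine $7.73: OTC medicine → 6.5% → $0.50
Laptop $726.55: consumer electronics, $110.00 or more → 6% → $43.59
27" monitor $454.04: consumer electronics, $110.00 or more → 6% → $27.24
E-reader $101.28: consumer electronics, under $110.00 → 0% → $0.00
Total tax = $7.06 + $55.88 + $1.30 + $0.50 + $43.59 + $27.24 = $135.57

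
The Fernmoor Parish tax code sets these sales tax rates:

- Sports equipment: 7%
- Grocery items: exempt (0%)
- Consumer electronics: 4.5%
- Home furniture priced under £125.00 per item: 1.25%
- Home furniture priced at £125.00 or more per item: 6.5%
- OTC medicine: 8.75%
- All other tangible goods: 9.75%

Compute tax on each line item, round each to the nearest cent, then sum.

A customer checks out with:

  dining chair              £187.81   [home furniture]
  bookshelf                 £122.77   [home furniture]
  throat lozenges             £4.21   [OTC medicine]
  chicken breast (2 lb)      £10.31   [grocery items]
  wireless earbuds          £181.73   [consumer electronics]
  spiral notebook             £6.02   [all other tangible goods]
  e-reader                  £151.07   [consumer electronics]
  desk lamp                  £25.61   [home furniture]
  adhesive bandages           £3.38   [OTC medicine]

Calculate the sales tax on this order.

Dining chair £187.81: home furniture, £125.00 or more → 6.5% → £12.21
Bookshelf £122.77: home furniture, under £125.00 → 1.25% → £1.53
Throat lozenges £4.21: OTC medicine → 8.75% → £0.37
Chicken breast (2 lb) £10.31: grocery items → 0% → £0.00
Wireless earbuds £181.73: consumer electronics → 4.5% → £8.18
Spiral notebook £6.02: all other tangible goods → 9.75% → £0.59
E-reader £151.07: consumer electronics → 4.5% → £6.80
Desk lamp £25.61: home furniture, under £125.00 → 1.25% → £0.32
Adhesive bandages £3.38: OTC medicine → 8.75% → £0.30
Total tax = £12.21 + £1.53 + £0.37 + £8.18 + £0.59 + £6.80 + £0.32 + £0.30 = £30.30

£30.30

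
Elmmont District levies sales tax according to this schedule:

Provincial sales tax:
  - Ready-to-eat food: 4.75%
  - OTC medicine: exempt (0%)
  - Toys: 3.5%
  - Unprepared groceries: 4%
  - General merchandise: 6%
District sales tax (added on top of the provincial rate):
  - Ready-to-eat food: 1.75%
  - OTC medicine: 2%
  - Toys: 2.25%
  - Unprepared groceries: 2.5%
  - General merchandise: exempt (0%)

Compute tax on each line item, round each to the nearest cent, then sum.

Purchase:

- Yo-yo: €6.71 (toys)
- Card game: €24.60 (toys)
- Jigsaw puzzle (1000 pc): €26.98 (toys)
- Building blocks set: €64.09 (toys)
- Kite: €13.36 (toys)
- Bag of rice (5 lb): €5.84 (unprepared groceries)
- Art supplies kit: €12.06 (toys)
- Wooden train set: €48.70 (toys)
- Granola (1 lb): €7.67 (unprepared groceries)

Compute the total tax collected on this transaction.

€12.18

Yo-yo €6.71: toys → 3.5% + 2.25% district = 5.75% → €0.39
Card game €24.60: toys → 3.5% + 2.25% district = 5.75% → €1.41
Jigsaw puzzle (1000 pc) €26.98: toys → 3.5% + 2.25% district = 5.75% → €1.55
Building blocks set €64.09: toys → 3.5% + 2.25% district = 5.75% → €3.69
Kite €13.36: toys → 3.5% + 2.25% district = 5.75% → €0.77
Bag of rice (5 lb) €5.84: unprepared groceries → 4% + 2.5% district = 6.5% → €0.38
Art supplies kit €12.06: toys → 3.5% + 2.25% district = 5.75% → €0.69
Wooden train set €48.70: toys → 3.5% + 2.25% district = 5.75% → €2.80
Granola (1 lb) €7.67: unprepared groceries → 4% + 2.5% district = 6.5% → €0.50
Total tax = €0.39 + €1.41 + €1.55 + €3.69 + €0.77 + €0.38 + €0.69 + €2.80 + €0.50 = €12.18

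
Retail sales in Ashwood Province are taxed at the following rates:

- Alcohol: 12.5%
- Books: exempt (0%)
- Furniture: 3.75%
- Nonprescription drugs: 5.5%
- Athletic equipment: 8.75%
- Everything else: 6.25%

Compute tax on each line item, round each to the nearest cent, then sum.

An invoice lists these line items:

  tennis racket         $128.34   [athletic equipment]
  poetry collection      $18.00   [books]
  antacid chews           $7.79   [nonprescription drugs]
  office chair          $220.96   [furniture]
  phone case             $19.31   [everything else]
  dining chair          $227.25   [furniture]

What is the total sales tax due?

$29.68

Tennis racket $128.34: athletic equipment → 8.75% → $11.23
Poetry collection $18.00: books → 0% → $0.00
Antacid chews $7.79: nonprescription drugs → 5.5% → $0.43
Office chair $220.96: furniture → 3.75% → $8.29
Phone case $19.31: everything else → 6.25% → $1.21
Dining chair $227.25: furniture → 3.75% → $8.52
Total tax = $11.23 + $0.43 + $8.29 + $1.21 + $8.52 = $29.68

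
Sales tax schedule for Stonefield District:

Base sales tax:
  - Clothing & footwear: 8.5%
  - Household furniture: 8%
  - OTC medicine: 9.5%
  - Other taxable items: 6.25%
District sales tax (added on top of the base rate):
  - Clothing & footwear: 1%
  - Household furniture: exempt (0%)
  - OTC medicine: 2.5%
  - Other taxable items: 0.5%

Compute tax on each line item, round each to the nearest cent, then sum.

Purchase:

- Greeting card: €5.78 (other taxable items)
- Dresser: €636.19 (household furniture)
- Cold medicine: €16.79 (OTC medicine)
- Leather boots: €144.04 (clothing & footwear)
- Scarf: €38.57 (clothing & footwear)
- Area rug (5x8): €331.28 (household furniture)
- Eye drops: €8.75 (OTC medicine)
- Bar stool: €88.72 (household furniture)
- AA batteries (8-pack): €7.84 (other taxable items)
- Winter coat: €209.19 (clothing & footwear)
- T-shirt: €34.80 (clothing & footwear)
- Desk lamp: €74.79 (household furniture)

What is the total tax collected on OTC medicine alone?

€3.06

Cold medicine €16.79: OTC medicine → 9.5% + 2.5% district = 12% → €2.01
Eye drops €8.75: OTC medicine → 9.5% + 2.5% district = 12% → €1.05
Tax on OTC medicine = €2.01 + €1.05 = €3.06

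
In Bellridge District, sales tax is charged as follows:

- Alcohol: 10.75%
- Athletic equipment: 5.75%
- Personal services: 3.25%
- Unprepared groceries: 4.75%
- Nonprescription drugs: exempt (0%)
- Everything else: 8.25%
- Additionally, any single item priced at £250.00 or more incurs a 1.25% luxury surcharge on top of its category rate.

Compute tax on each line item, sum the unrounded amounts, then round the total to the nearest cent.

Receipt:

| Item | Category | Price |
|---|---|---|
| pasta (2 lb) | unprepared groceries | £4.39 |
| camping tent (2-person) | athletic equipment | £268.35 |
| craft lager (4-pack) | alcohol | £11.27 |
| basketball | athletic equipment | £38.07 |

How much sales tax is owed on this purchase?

£22.39

Pasta (2 lb) £4.39: unprepared groceries → 4.75% → £0.208525
Camping tent (2-person) £268.35: athletic equipment → 5.75% + 1.25% surcharge = 7% → £18.7845
Craft lager (4-pack) £11.27: alcohol → 10.75% → £1.211525
Basketball £38.07: athletic equipment → 5.75% → £2.189025
Unrounded tax sum = £22.393575 → £22.39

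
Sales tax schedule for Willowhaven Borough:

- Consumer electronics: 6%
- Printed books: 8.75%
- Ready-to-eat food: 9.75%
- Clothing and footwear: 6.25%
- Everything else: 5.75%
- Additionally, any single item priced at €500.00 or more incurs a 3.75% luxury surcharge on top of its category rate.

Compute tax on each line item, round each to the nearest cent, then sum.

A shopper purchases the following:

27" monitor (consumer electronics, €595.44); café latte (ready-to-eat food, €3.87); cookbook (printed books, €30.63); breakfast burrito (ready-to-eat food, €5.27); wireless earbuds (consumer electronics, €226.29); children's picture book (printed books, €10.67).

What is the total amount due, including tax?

27" monitor €595.44: consumer electronics → 6% + 3.75% surcharge = 9.75% → €58.06
Café latte €3.87: ready-to-eat food → 9.75% → €0.38
Cookbook €30.63: printed books → 8.75% → €2.68
Breakfast burrito €5.27: ready-to-eat food → 9.75% → €0.51
Wireless earbuds €226.29: consumer electronics → 6% → €13.58
Children's picture book €10.67: printed books → 8.75% → €0.93
Subtotal = €872.17; tax = €76.14; total due = €948.31

€948.31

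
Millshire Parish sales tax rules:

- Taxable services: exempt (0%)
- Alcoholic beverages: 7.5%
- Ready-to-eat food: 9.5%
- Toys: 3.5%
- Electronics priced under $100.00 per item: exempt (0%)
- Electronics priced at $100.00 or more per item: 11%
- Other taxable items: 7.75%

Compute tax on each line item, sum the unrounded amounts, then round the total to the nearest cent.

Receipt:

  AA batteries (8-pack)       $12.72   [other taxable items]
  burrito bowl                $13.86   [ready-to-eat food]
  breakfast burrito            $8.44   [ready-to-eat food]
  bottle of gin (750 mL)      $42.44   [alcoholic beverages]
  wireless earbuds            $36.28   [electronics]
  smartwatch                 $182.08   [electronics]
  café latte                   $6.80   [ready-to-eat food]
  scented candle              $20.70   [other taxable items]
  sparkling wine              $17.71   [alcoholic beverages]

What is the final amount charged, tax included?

$370.92

AA batteries (8-pack) $12.72: other taxable items → 7.75% → $0.9858
Burrito bowl $13.86: ready-to-eat food → 9.5% → $1.3167
Breakfast burrito $8.44: ready-to-eat food → 9.5% → $0.8018
Bottle of gin (750 mL) $42.44: alcoholic beverages → 7.5% → $3.183
Wireless earbuds $36.28: electronics, under $100.00 → 0% → $0.00
Smartwatch $182.08: electronics, $100.00 or more → 11% → $20.0288
Café latte $6.80: ready-to-eat food → 9.5% → $0.646
Scented candle $20.70: other taxable items → 7.75% → $1.60425
Sparkling wine $17.71: alcoholic beverages → 7.5% → $1.32825
Subtotal = $341.03; unrounded tax = $29.8946 → $29.89; total due = $370.92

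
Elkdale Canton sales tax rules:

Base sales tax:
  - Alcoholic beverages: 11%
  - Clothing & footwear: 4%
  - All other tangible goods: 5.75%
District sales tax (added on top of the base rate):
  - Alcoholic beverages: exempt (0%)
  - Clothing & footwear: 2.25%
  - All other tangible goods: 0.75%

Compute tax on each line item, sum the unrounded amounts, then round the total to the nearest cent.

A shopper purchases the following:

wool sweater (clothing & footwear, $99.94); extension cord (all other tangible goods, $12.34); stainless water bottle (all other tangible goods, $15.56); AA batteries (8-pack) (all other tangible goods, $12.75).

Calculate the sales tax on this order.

Wool sweater $99.94: clothing & footwear → 4% + 2.25% district = 6.25% → $6.24625
Extension cord $12.34: all other tangible goods → 5.75% + 0.75% district = 6.5% → $0.8021
Stainless water bottle $15.56: all other tangible goods → 5.75% + 0.75% district = 6.5% → $1.0114
AA batteries (8-pack) $12.75: all other tangible goods → 5.75% + 0.75% district = 6.5% → $0.82875
Unrounded tax sum = $8.8885 → $8.89

$8.89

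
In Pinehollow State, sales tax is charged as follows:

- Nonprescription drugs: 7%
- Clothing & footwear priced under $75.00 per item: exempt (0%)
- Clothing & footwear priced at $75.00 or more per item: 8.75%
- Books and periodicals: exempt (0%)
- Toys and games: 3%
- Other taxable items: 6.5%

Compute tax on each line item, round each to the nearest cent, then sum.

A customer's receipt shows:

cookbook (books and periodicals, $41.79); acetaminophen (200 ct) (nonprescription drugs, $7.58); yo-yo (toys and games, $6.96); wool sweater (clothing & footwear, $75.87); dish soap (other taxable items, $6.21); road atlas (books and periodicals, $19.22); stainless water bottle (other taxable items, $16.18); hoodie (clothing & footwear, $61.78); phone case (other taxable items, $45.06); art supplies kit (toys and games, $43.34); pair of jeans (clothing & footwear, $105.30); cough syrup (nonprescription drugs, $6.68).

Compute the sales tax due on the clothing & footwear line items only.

Wool sweater $75.87: clothing & footwear, $75.00 or more → 8.75% → $6.64
Hoodie $61.78: clothing & footwear, under $75.00 → 0% → $0.00
Pair of jeans $105.30: clothing & footwear, $75.00 or more → 8.75% → $9.21
Tax on clothing & footwear = $6.64 + $0.00 + $9.21 = $15.85

$15.85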